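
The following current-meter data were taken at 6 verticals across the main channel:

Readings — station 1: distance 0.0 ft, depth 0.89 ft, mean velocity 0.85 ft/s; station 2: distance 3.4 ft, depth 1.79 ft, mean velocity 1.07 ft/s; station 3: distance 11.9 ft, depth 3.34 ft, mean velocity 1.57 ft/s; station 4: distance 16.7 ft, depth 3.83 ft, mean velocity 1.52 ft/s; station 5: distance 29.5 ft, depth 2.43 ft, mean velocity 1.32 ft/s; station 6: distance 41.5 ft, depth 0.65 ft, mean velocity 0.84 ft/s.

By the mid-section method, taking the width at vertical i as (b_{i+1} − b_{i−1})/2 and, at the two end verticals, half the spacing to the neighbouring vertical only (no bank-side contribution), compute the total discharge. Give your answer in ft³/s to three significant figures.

142 ft³/s

w_1 = (3.4 − 0.0)/2 = 1.7 ft; q_1 = 0.85 × 0.89 × 1.7 = 1.286 ft³/s
w_2 = (11.9 − 0.0)/2 = 5.95 ft; q_2 = 1.07 × 1.79 × 5.95 = 11.40 ft³/s
w_3 = (16.7 − 3.4)/2 = 6.65 ft; q_3 = 1.57 × 3.34 × 6.65 = 34.87 ft³/s
w_4 = (29.5 − 11.9)/2 = 8.8 ft; q_4 = 1.52 × 3.83 × 8.8 = 51.23 ft³/s
w_5 = (41.5 − 16.7)/2 = 12.4 ft; q_5 = 1.32 × 2.43 × 12.4 = 39.77 ft³/s
w_6 = (41.5 − 29.5)/2 = 6 ft; q_6 = 0.84 × 0.65 × 6 = 3.276 ft³/s
Q = Σ qᵢ = 141.8 ft³/s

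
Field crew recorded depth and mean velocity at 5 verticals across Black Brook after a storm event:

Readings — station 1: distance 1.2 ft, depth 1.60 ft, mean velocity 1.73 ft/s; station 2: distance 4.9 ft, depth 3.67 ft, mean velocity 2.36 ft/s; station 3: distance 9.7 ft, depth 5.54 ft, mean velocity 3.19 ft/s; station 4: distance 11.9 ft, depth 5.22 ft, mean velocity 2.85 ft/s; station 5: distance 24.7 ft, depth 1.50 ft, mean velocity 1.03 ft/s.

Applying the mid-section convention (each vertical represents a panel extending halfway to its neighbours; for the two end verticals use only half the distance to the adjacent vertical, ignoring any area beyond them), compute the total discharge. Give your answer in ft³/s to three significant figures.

225 ft³/s

w_1 = (4.9 − 1.2)/2 = 1.85 ft; q_1 = 1.73 × 1.60 × 1.85 = 5.121 ft³/s
w_2 = (9.7 − 1.2)/2 = 4.25 ft; q_2 = 2.36 × 3.67 × 4.25 = 36.81 ft³/s
w_3 = (11.9 − 4.9)/2 = 3.5 ft; q_3 = 3.19 × 5.54 × 3.5 = 61.85 ft³/s
w_4 = (24.7 − 9.7)/2 = 7.5 ft; q_4 = 2.85 × 5.22 × 7.5 = 111.6 ft³/s
w_5 = (24.7 − 11.9)/2 = 6.4 ft; q_5 = 1.03 × 1.50 × 6.4 = 9.888 ft³/s
Q = Σ qᵢ = 225.3 ft³/s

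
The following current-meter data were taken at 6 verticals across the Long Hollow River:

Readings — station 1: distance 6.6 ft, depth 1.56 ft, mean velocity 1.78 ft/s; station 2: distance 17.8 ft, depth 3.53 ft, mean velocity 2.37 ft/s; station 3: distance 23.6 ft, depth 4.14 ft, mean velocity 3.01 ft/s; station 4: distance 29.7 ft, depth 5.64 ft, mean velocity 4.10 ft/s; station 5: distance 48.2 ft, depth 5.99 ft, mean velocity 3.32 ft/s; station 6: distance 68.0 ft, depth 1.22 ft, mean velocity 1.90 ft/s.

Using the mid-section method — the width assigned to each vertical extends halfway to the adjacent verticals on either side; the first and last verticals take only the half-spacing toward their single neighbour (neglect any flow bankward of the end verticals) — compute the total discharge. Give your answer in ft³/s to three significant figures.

w_1 = (17.8 − 6.6)/2 = 5.6 ft; q_1 = 1.78 × 1.56 × 5.6 = 15.55 ft³/s
w_2 = (23.6 − 6.6)/2 = 8.5 ft; q_2 = 2.37 × 3.53 × 8.5 = 71.11 ft³/s
w_3 = (29.7 − 17.8)/2 = 5.95 ft; q_3 = 3.01 × 4.14 × 5.95 = 74.15 ft³/s
w_4 = (48.2 − 23.6)/2 = 12.3 ft; q_4 = 4.10 × 5.64 × 12.3 = 284.4 ft³/s
w_5 = (68.0 − 29.7)/2 = 19.15 ft; q_5 = 3.32 × 5.99 × 19.15 = 380.8 ft³/s
w_6 = (68.0 − 48.2)/2 = 9.9 ft; q_6 = 1.90 × 1.22 × 9.9 = 22.95 ft³/s
Q = Σ qᵢ = 849.0 ft³/s

849 ft³/s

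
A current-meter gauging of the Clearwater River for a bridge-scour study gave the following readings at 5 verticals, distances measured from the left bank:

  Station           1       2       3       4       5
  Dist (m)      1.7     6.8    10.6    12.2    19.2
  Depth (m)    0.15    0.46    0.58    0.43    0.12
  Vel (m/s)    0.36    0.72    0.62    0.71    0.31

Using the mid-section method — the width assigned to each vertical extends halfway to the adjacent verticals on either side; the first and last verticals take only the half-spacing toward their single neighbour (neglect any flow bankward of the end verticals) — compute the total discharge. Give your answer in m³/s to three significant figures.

4.03 m³/s

w_1 = (6.8 − 1.7)/2 = 2.55 m; q_1 = 0.36 × 0.15 × 2.55 = 0.1377 m³/s
w_2 = (10.6 − 1.7)/2 = 4.45 m; q_2 = 0.72 × 0.46 × 4.45 = 1.474 m³/s
w_3 = (12.2 − 6.8)/2 = 2.7 m; q_3 = 0.62 × 0.58 × 2.7 = 0.9709 m³/s
w_4 = (19.2 − 10.6)/2 = 4.3 m; q_4 = 0.71 × 0.43 × 4.3 = 1.313 m³/s
w_5 = (19.2 − 12.2)/2 = 3.5 m; q_5 = 0.31 × 0.12 × 3.5 = 0.1302 m³/s
Q = Σ qᵢ = 4.025 m³/s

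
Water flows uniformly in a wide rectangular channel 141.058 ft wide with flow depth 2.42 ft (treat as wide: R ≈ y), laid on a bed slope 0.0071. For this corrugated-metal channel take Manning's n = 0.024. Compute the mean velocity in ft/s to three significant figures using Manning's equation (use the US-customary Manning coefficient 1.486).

9.40 ft/s

A = b·y = 141.058 × 2.42 = 341.4 ft²
Wide channel: R ≈ y = 2.42 ft
Q = (1.486/n)·A·R^(2/3)·S^(1/2) = (1.486/0.024) × 341.4 × 2.420^(2/3) × 0.0071^(1/2) = 3210 ft³/s
V = Q/A = 3210/341.4 = 9.404 ft/s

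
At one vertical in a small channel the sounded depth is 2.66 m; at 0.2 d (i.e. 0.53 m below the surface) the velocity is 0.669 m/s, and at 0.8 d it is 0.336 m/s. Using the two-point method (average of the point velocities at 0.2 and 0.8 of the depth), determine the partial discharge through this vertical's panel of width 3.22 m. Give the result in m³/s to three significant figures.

4.30 m³/s

v̄ = (0.669 + 0.336) / 2 = 0.5025 m/s
q = v̄ × d × w = 0.5025 × 2.66 × 3.22 = 4.304 m³/s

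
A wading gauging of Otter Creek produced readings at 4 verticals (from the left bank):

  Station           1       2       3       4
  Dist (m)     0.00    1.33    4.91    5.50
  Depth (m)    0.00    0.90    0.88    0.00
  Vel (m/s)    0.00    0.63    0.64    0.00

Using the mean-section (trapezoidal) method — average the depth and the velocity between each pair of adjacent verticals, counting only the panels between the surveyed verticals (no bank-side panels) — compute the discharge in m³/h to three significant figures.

8260 m³/h

Panel 1-2: Δb = 1.33 m, d̄ = (0.00+0.90)/2 = 0.45, v̄ = (0.00+0.63)/2 = 0.315 → q = 1.33×0.45×0.315 = 0.1885 m³/s
Panel 2-3: Δb = 3.58 m, d̄ = (0.90+0.88)/2 = 0.89, v̄ = (0.63+0.64)/2 = 0.635 → q = 3.58×0.89×0.635 = 2.023 m³/s
Panel 3-4: Δb = 0.59 m, d̄ = (0.88+0.00)/2 = 0.44, v̄ = (0.64+0.00)/2 = 0.32 → q = 0.59×0.44×0.32 = 0.08307 m³/s
Q = Σ q = 2.295 m³/s
= 2.295 × 3600 = 8261 m³/h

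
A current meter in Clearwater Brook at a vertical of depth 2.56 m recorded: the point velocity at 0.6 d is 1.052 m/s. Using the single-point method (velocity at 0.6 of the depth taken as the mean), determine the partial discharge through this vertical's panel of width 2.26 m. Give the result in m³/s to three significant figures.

6.09 m³/s

v̄ = v₀.₆ = 1.052 m/s
q = v̄ × d × w = 1.052 × 2.56 × 2.26 = 6.086 m³/s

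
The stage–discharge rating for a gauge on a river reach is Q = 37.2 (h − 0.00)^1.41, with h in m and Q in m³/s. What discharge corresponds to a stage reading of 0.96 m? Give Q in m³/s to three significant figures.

35.1 m³/s

Q = 37.2 × (0.96 − 0.00)^1.41 = 37.2 × 0.96^1.41 = 35.12 m³/s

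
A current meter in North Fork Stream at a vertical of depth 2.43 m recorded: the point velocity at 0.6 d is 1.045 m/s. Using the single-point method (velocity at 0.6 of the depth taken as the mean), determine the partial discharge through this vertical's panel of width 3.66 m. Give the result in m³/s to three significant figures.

9.29 m³/s

v̄ = v₀.₆ = 1.045 m/s
q = v̄ × d × w = 1.045 × 2.43 × 3.66 = 9.294 m³/s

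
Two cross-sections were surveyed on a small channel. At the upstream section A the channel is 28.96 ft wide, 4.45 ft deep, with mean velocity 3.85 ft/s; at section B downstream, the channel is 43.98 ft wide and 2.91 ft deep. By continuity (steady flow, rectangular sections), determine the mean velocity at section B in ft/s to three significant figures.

3.88 ft/s

Q = A₁V₁ = (28.96×4.45) × 3.85 = 496.2 ft³/s
A₂ = 43.98 × 2.91 = 128.0 ft²
V₂ = Q/A₂ = 496.2/128.0 = 3.877 ft/s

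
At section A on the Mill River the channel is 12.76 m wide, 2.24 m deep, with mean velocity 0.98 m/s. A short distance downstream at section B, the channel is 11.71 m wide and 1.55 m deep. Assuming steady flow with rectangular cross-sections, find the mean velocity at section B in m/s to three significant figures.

1.54 m/s

Q = A₁V₁ = (12.76×2.24) × 0.98 = 28.01 m³/s
A₂ = 11.71 × 1.55 = 18.15 m²
V₂ = Q/A₂ = 28.01/18.15 = 1.543 m/s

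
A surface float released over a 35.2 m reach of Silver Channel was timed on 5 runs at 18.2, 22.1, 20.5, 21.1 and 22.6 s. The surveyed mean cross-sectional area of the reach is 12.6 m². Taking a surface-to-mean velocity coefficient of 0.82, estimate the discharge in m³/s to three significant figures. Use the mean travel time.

17.4 m³/s

t̄ = (18.2 + 22.1 + 20.5 + 21.1 + 22.6) / 5 = 20.9 s
v_surface = L / t̄ = 35.2 / 20.9 = 1.684 m/s
v_mean = 0.82 × 1.684 = 1.381 m/s
Q = A × v_mean = 12.6 × 1.381 = 17.40 m³/s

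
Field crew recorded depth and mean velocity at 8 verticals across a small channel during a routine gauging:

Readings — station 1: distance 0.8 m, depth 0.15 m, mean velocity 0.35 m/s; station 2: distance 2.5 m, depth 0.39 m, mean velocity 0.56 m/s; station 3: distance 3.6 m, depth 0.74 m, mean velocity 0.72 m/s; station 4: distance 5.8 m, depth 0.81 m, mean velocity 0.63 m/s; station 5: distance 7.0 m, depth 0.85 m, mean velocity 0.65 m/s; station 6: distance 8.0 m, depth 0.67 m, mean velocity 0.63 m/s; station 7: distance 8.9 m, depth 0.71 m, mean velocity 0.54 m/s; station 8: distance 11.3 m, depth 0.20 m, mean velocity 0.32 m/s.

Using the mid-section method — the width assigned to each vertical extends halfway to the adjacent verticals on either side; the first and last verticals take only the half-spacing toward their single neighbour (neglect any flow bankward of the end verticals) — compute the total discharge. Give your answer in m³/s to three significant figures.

w_1 = (2.5 − 0.8)/2 = 0.85 m; q_1 = 0.35 × 0.15 × 0.85 = 0.04463 m³/s
w_2 = (3.6 − 0.8)/2 = 1.4 m; q_2 = 0.56 × 0.39 × 1.4 = 0.3058 m³/s
w_3 = (5.8 − 2.5)/2 = 1.65 m; q_3 = 0.72 × 0.74 × 1.65 = 0.8791 m³/s
w_4 = (7.0 − 3.6)/2 = 1.7 m; q_4 = 0.63 × 0.81 × 1.7 = 0.8675 m³/s
w_5 = (8.0 − 5.8)/2 = 1.1 m; q_5 = 0.65 × 0.85 × 1.1 = 0.6078 m³/s
w_6 = (8.9 − 7.0)/2 = 0.95 m; q_6 = 0.63 × 0.67 × 0.95 = 0.4010 m³/s
w_7 = (11.3 − 8.0)/2 = 1.65 m; q_7 = 0.54 × 0.71 × 1.65 = 0.6326 m³/s
w_8 = (11.3 − 8.9)/2 = 1.2 m; q_8 = 0.32 × 0.20 × 1.2 = 0.07680 m³/s
Q = Σ qᵢ = 3.815 m³/s

3.82 m³/s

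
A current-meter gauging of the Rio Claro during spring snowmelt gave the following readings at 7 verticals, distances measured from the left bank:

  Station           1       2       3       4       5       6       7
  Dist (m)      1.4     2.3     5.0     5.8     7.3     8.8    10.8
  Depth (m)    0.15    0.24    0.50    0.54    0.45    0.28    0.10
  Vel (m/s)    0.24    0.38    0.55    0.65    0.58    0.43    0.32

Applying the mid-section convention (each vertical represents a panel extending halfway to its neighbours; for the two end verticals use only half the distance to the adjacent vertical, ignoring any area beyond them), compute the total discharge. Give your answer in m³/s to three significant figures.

1.70 m³/s

w_1 = (2.3 − 1.4)/2 = 0.45 m; q_1 = 0.24 × 0.15 × 0.45 = 0.01620 m³/s
w_2 = (5.0 − 1.4)/2 = 1.8 m; q_2 = 0.38 × 0.24 × 1.8 = 0.1642 m³/s
w_3 = (5.8 − 2.3)/2 = 1.75 m; q_3 = 0.55 × 0.50 × 1.75 = 0.4813 m³/s
w_4 = (7.3 − 5.0)/2 = 1.15 m; q_4 = 0.65 × 0.54 × 1.15 = 0.4037 m³/s
w_5 = (8.8 − 5.8)/2 = 1.5 m; q_5 = 0.58 × 0.45 × 1.5 = 0.3915 m³/s
w_6 = (10.8 − 7.3)/2 = 1.75 m; q_6 = 0.43 × 0.28 × 1.75 = 0.2107 m³/s
w_7 = (10.8 − 8.8)/2 = 1 m; q_7 = 0.32 × 0.10 × 1 = 0.03200 m³/s
Q = Σ qᵢ = 1.699 m³/s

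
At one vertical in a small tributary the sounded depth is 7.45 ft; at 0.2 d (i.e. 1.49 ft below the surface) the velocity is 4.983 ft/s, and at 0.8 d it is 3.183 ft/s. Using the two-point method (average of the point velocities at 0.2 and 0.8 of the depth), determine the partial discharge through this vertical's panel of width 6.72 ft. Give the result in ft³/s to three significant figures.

204 ft³/s

v̄ = (4.983 + 3.183) / 2 = 4.083 ft/s
q = v̄ × d × w = 4.083 × 7.45 × 6.72 = 204.4 ft³/s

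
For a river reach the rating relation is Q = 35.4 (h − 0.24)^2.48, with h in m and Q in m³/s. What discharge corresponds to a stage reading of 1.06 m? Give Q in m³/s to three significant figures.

21.6 m³/s

Q = 35.4 × (1.06 − 0.24)^2.48 = 35.4 × 0.82^2.48 = 21.64 m³/s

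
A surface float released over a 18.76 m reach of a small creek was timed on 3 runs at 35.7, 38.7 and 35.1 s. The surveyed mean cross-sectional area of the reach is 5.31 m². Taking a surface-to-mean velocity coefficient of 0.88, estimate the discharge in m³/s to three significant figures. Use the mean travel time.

2.40 m³/s

t̄ = (35.7 + 38.7 + 35.1) / 3 = 36.5 s
v_surface = L / t̄ = 18.76 / 36.5 = 0.5140 m/s
v_mean = 0.88 × 0.5140 = 0.4523 m/s
Q = A × v_mean = 5.31 × 0.4523 = 2.402 m³/s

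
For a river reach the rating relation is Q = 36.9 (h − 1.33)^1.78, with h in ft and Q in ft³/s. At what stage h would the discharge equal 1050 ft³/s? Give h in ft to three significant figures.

h − h₀ = (Q/C)^(1/b) = (1050/36.9)^(1/1.78) = 6.561 ft
h = 1.33 + 6.561 = 7.891 ft

7.89 ft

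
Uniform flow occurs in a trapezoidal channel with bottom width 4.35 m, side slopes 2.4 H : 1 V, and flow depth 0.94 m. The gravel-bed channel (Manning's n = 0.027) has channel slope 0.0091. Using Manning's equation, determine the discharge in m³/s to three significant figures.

16.8 m³/s

A = (b + z·y)·y = (4.35 + 2.4×0.94)×0.94 = 6.210 m²
P = b + 2y√(1+z²) = 4.35 + 2×0.94×√(1+2.4²) = 9.238 m
R = A/P = 6.210/9.238 = 0.6722 m
Q = (1/n)·A·R^(2/3)·S^(1/2) = (1/0.027) × 6.210 × 0.6722^(2/3) × 0.0091^(1/2) = 16.84 m³/s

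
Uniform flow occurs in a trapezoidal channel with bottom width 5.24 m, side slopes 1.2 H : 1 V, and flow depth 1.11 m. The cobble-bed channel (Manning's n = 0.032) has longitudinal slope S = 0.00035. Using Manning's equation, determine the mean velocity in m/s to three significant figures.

A = (b + z·y)·y = (5.24 + 1.2×1.11)×1.11 = 7.295 m²
P = b + 2y√(1+z²) = 5.24 + 2×1.11×√(1+1.2²) = 8.708 m
R = A/P = 7.295/8.708 = 0.8378 m
Q = (1/n)·A·R^(2/3)·S^(1/2) = (1/0.032) × 7.295 × 0.8378^(2/3) × 0.00035^(1/2) = 3.790 m³/s
V = Q/A = 3.790/7.295 = 0.5195 m/s

0.520 m/s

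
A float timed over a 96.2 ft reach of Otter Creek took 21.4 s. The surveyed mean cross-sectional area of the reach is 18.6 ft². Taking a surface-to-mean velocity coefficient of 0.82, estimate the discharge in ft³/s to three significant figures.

v_surface = L / t̄ = 96.2 / 21.4 = 4.495 ft/s
v_mean = 0.82 × 4.495 = 3.686 ft/s
Q = A × v_mean = 18.6 × 3.686 = 68.56 ft³/s

68.6 ft³/s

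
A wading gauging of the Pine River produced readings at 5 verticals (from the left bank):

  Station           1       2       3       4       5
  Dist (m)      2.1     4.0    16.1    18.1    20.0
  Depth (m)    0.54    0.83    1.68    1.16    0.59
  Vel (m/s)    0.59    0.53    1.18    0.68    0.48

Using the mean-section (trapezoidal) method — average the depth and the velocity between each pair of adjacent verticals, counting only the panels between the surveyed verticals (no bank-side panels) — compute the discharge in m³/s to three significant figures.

17.3 m³/s

Panel 1-2: Δb = 1.9 m, d̄ = (0.54+0.83)/2 = 0.685, v̄ = (0.59+0.53)/2 = 0.56 → q = 1.9×0.685×0.56 = 0.7288 m³/s
Panel 2-3: Δb = 12.1 m, d̄ = (0.83+1.68)/2 = 1.255, v̄ = (0.53+1.18)/2 = 0.855 → q = 12.1×1.255×0.855 = 12.98 m³/s
Panel 3-4: Δb = 2 m, d̄ = (1.68+1.16)/2 = 1.42, v̄ = (1.18+0.68)/2 = 0.93 → q = 2×1.42×0.93 = 2.641 m³/s
Panel 4-5: Δb = 1.9 m, d̄ = (1.16+0.59)/2 = 0.875, v̄ = (0.68+0.48)/2 = 0.58 → q = 1.9×0.875×0.58 = 0.9643 m³/s
Q = Σ q = 17.32 m³/s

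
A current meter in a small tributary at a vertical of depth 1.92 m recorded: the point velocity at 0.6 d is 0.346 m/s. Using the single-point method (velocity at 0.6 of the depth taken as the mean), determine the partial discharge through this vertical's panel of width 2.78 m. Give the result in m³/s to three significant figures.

v̄ = v₀.₆ = 0.346 m/s
q = v̄ × d × w = 0.3460 × 1.92 × 2.78 = 1.847 m³/s

1.85 m³/s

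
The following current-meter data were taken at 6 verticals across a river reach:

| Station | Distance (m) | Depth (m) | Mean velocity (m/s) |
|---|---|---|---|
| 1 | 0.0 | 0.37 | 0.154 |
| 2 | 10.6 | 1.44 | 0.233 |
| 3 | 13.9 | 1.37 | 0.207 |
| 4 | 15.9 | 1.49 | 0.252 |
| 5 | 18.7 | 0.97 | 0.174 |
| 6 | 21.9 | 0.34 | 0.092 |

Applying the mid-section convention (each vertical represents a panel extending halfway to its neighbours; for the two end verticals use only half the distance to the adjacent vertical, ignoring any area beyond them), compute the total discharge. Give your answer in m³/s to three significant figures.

4.84 m³/s

w_1 = (10.6 − 0.0)/2 = 5.3 m; q_1 = 0.154 × 0.37 × 5.3 = 0.3020 m³/s
w_2 = (13.9 − 0.0)/2 = 6.95 m; q_2 = 0.233 × 1.44 × 6.95 = 2.332 m³/s
w_3 = (15.9 − 10.6)/2 = 2.65 m; q_3 = 0.207 × 1.37 × 2.65 = 0.7515 m³/s
w_4 = (18.7 − 13.9)/2 = 2.4 m; q_4 = 0.252 × 1.49 × 2.4 = 0.9012 m³/s
w_5 = (21.9 − 15.9)/2 = 3 m; q_5 = 0.174 × 0.97 × 3 = 0.5063 m³/s
w_6 = (21.9 − 18.7)/2 = 1.6 m; q_6 = 0.092 × 0.34 × 1.6 = 0.05005 m³/s
Q = Σ qᵢ = 4.843 m³/s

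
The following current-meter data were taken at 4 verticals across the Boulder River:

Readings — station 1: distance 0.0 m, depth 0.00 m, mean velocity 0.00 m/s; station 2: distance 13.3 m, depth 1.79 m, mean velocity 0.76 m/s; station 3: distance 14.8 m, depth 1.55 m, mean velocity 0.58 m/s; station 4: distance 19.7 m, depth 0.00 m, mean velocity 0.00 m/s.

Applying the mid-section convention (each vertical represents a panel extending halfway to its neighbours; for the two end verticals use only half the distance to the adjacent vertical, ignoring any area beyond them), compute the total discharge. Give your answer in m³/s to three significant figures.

w_2 = (14.8 − 0.0)/2 = 7.4 m; q_2 = 0.76 × 1.79 × 7.4 = 10.07 m³/s
w_3 = (19.7 − 13.3)/2 = 3.2 m; q_3 = 0.58 × 1.55 × 3.2 = 2.877 m³/s
Stations 1, 4 contribute zero (depth or velocity is 0).
Q = Σ qᵢ = 12.94 m³/s

12.9 m³/s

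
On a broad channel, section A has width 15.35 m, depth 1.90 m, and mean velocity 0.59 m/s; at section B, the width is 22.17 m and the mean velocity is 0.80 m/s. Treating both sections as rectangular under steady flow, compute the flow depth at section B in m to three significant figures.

Q = A₁V₁ = (15.35×1.90) × 0.59 = 17.21 m³/s
d₂ = Q/(b₂ V₂) = 17.21/(22.17×0.80) = 0.9702 m

0.970 m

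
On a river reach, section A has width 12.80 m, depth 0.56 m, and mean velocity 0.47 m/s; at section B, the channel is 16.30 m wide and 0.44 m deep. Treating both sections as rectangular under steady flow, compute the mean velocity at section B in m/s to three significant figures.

0.470 m/s

Q = A₁V₁ = (12.80×0.56) × 0.47 = 3.369 m³/s
A₂ = 16.30 × 0.44 = 7.172 m²
V₂ = Q/A₂ = 3.369/7.172 = 0.4697 m/s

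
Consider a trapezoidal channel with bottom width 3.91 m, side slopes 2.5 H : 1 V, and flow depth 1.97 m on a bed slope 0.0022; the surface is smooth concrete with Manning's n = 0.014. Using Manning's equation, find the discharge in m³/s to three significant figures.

65.8 m³/s

A = (b + z·y)·y = (3.91 + 2.5×1.97)×1.97 = 17.40 m²
P = b + 2y√(1+z²) = 3.91 + 2×1.97×√(1+2.5²) = 14.52 m
R = A/P = 17.40/14.52 = 1.199 m
Q = (1/n)·A·R^(2/3)·S^(1/2) = (1/0.014) × 17.40 × 1.199^(2/3) × 0.0022^(1/2) = 65.80 m³/s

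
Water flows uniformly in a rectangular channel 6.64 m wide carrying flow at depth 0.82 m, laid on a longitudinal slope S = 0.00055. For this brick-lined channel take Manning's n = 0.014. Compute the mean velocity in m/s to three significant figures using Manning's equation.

1.27 m/s

A = b·y = 6.64 × 0.82 = 5.445 m²
P = b + 2y = 6.64 + 2×0.82 = 8.280 m
R = A/P = 5.445/8.280 = 0.6576 m
Q = (1/n)·A·R^(2/3)·S^(1/2) = (1/0.014) × 5.445 × 0.6576^(2/3) × 0.00055^(1/2) = 6.897 m³/s
V = Q/A = 6.897/5.445 = 1.267 m/s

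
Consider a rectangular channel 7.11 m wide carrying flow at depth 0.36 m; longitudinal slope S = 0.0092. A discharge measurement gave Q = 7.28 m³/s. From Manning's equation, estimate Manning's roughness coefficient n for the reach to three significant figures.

A = b·y = 7.11 × 0.36 = 2.560 m²
P = b + 2y = 7.11 + 2×0.36 = 7.830 m
R = A/P = 2.560/7.830 = 0.3269 m
n = (1/Q)·A·R^(2/3)·S^(1/2) = (1/7.28) × 2.560 × 0.4745 × 0.09592 = 0.01600

0.0160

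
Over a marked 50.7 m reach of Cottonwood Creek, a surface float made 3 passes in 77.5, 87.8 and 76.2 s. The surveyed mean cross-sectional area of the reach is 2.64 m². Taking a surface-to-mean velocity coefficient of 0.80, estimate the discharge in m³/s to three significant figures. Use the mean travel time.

1.33 m³/s

t̄ = (77.5 + 87.8 + 76.2) / 3 = 80.5 s
v_surface = L / t̄ = 50.7 / 80.5 = 0.6298 m/s
v_mean = 0.80 × 0.6298 = 0.5039 m/s
Q = A × v_mean = 2.64 × 0.5039 = 1.330 m³/s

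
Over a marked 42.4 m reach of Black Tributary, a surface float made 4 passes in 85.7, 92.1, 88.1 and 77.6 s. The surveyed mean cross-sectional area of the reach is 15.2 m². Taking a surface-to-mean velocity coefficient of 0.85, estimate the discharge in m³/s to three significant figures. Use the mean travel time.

t̄ = (85.7 + 92.1 + 88.1 + 77.6) / 4 = 85.875 s
v_surface = L / t̄ = 42.4 / 85.875 = 0.4937 m/s
v_mean = 0.85 × 0.4937 = 0.4197 m/s
Q = A × v_mean = 15.2 × 0.4197 = 6.379 m³/s

6.38 m³/s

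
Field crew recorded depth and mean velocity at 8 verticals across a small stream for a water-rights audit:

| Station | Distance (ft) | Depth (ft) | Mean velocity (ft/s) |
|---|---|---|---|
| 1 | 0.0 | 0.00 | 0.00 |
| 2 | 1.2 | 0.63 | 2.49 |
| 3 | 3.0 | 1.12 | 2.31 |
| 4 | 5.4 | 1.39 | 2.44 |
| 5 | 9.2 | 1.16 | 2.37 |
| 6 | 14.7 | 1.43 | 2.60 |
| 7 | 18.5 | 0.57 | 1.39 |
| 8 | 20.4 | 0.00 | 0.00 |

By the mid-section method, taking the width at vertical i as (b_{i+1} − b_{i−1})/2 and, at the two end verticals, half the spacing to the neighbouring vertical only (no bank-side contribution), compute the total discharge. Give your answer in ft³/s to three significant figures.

50.6 ft³/s

w_2 = (3.0 − 0.0)/2 = 1.5 ft; q_2 = 2.49 × 0.63 × 1.5 = 2.353 ft³/s
w_3 = (5.4 − 1.2)/2 = 2.1 ft; q_3 = 2.31 × 1.12 × 2.1 = 5.433 ft³/s
w_4 = (9.2 − 3.0)/2 = 3.1 ft; q_4 = 2.44 × 1.39 × 3.1 = 10.51 ft³/s
w_5 = (14.7 − 5.4)/2 = 4.65 ft; q_5 = 2.37 × 1.16 × 4.65 = 12.78 ft³/s
w_6 = (18.5 − 9.2)/2 = 4.65 ft; q_6 = 2.60 × 1.43 × 4.65 = 17.29 ft³/s
w_7 = (20.4 − 14.7)/2 = 2.85 ft; q_7 = 1.39 × 0.57 × 2.85 = 2.258 ft³/s
Stations 1, 8 contribute zero (depth or velocity is 0).
Q = Σ qᵢ = 50.63 ft³/s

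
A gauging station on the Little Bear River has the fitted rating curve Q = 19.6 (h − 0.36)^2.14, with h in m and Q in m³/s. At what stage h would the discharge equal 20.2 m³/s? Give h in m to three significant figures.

h − h₀ = (Q/C)^(1/b) = (20.2/19.6)^(1/2.14) = 1.014 m
h = 0.36 + 1.014 = 1.374 m

1.37 m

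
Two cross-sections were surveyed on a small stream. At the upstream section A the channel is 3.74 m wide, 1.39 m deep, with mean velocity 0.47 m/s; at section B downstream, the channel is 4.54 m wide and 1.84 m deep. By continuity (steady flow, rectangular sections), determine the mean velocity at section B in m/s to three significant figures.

0.292 m/s

Q = A₁V₁ = (3.74×1.39) × 0.47 = 2.443 m³/s
A₂ = 4.54 × 1.84 = 8.354 m²
V₂ = Q/A₂ = 2.443/8.354 = 0.2925 m/s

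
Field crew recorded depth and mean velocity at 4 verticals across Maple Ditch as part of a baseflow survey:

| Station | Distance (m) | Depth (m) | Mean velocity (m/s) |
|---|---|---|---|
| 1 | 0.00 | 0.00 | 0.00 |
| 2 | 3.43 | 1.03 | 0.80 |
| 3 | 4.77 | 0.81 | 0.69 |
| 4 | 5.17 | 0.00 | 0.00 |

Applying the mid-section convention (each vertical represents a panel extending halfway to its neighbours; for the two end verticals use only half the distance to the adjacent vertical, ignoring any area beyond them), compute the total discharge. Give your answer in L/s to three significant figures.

2450 L/s

w_2 = (4.77 − 0.00)/2 = 2.385 m; q_2 = 0.80 × 1.03 × 2.385 = 1.965 m³/s
w_3 = (5.17 − 3.43)/2 = 0.87 m; q_3 = 0.69 × 0.81 × 0.87 = 0.4862 m³/s
Stations 1, 4 contribute zero (depth or velocity is 0).
Q = Σ qᵢ = 2.451 m³/s
= 2.451 × 1000 = 2451 L/s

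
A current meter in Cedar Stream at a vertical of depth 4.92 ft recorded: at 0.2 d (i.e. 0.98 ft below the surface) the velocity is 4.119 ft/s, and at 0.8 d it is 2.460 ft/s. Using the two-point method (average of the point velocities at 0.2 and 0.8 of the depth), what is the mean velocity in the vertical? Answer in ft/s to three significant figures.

v̄ = (4.119 + 2.460) / 2 = 3.290 ft/s

3.29 ft/s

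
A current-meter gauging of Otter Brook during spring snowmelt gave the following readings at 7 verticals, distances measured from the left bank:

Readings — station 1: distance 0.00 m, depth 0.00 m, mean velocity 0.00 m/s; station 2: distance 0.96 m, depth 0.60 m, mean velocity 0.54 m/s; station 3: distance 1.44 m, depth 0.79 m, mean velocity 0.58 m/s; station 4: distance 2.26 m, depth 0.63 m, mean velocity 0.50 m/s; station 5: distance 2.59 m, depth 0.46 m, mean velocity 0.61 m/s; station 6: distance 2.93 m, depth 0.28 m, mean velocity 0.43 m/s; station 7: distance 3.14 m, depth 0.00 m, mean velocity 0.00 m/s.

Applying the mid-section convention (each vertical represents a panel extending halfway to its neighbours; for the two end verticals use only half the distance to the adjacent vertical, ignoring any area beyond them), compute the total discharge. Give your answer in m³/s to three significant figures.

0.839 m³/s

w_2 = (1.44 − 0.00)/2 = 0.72 m; q_2 = 0.54 × 0.60 × 0.72 = 0.2333 m³/s
w_3 = (2.26 − 0.96)/2 = 0.65 m; q_3 = 0.58 × 0.79 × 0.65 = 0.2978 m³/s
w_4 = (2.59 − 1.44)/2 = 0.575 m; q_4 = 0.50 × 0.63 × 0.575 = 0.1811 m³/s
w_5 = (2.93 − 2.26)/2 = 0.335 m; q_5 = 0.61 × 0.46 × 0.335 = 0.09400 m³/s
w_6 = (3.14 − 2.59)/2 = 0.275 m; q_6 = 0.43 × 0.28 × 0.275 = 0.03311 m³/s
Stations 1, 7 contribute zero (depth or velocity is 0).
Q = Σ qᵢ = 0.8393 m³/s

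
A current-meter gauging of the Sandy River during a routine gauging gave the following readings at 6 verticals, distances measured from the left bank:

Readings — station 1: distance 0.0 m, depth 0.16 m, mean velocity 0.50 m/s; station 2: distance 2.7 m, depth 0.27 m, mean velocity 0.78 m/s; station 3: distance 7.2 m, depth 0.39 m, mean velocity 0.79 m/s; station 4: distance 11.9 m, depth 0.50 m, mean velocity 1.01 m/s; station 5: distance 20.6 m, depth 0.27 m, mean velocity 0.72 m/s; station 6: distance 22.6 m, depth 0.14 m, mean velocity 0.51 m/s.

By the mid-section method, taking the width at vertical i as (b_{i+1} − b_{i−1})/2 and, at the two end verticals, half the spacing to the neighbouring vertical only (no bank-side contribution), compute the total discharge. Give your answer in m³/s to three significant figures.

w_1 = (2.7 − 0.0)/2 = 1.35 m; q_1 = 0.50 × 0.16 × 1.35 = 0.1080 m³/s
w_2 = (7.2 − 0.0)/2 = 3.6 m; q_2 = 0.78 × 0.27 × 3.6 = 0.7582 m³/s
w_3 = (11.9 − 2.7)/2 = 4.6 m; q_3 = 0.79 × 0.39 × 4.6 = 1.417 m³/s
w_4 = (20.6 − 7.2)/2 = 6.7 m; q_4 = 1.01 × 0.50 × 6.7 = 3.384 m³/s
w_5 = (22.6 − 11.9)/2 = 5.35 m; q_5 = 0.72 × 0.27 × 5.35 = 1.040 m³/s
w_6 = (22.6 − 20.6)/2 = 1 m; q_6 = 0.51 × 0.14 × 1 = 0.07140 m³/s
Q = Σ qᵢ = 6.778 m³/s

6.78 m³/s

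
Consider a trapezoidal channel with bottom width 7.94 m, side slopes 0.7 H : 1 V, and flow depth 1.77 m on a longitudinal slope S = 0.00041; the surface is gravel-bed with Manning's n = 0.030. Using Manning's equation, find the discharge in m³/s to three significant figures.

A = (b + z·y)·y = (7.94 + 0.7×1.77)×1.77 = 16.25 m²
P = b + 2y√(1+z²) = 7.94 + 2×1.77×√(1+0.7²) = 12.26 m
R = A/P = 16.25/12.26 = 1.325 m
Q = (1/n)·A·R^(2/3)·S^(1/2) = (1/0.030) × 16.25 × 1.325^(2/3) × 0.00041^(1/2) = 13.23 m³/s

13.2 m³/s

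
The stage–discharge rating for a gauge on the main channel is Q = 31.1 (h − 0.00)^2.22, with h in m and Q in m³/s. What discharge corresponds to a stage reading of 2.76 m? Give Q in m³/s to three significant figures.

296 m³/s

Q = 31.1 × (2.76 − 0.00)^2.22 = 31.1 × 2.76^2.22 = 296.2 m³/s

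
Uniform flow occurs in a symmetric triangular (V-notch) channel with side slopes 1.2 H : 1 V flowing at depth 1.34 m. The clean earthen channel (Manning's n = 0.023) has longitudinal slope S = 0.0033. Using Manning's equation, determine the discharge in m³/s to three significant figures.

3.46 m³/s

A = z·y² = 1.2×1.34² = 2.155 m²
P = 2y√(1+z²) = 2×1.34×√(1+1.2²) = 4.186 m
R = A/P = 2.155/4.186 = 0.5147 m
Q = (1/n)·A·R^(2/3)·S^(1/2) = (1/0.023) × 2.155 × 0.5147^(2/3) × 0.0033^(1/2) = 3.456 m³/s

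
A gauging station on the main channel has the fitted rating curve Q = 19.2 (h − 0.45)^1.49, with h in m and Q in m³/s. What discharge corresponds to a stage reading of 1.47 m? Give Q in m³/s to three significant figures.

Q = 19.2 × (1.47 − 0.45)^1.49 = 19.2 × 1.02^1.49 = 19.77 m³/s

19.8 m³/s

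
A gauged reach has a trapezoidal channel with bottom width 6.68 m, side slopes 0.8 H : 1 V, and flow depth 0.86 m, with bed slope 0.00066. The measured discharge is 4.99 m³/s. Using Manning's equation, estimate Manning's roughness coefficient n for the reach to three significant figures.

0.0260

A = (b + z·y)·y = (6.68 + 0.8×0.86)×0.86 = 6.336 m²
P = b + 2y√(1+z²) = 6.68 + 2×0.86×√(1+0.8²) = 8.883 m
R = A/P = 6.336/8.883 = 0.7134 m
n = (1/Q)·A·R^(2/3)·S^(1/2) = (1/4.99) × 6.336 × 0.7984 × 0.02569 = 0.02604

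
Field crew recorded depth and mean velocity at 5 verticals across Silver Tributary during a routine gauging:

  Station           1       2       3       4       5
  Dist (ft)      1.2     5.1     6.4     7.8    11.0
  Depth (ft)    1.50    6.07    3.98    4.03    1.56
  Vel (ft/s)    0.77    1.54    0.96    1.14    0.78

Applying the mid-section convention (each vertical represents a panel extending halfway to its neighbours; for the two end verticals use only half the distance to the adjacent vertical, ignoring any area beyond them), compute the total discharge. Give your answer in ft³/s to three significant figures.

44.2 ft³/s

w_1 = (5.1 − 1.2)/2 = 1.95 ft; q_1 = 0.77 × 1.50 × 1.95 = 2.252 ft³/s
w_2 = (6.4 − 1.2)/2 = 2.6 ft; q_2 = 1.54 × 6.07 × 2.6 = 24.30 ft³/s
w_3 = (7.8 − 5.1)/2 = 1.35 ft; q_3 = 0.96 × 3.98 × 1.35 = 5.158 ft³/s
w_4 = (11.0 − 6.4)/2 = 2.3 ft; q_4 = 1.14 × 4.03 × 2.3 = 10.57 ft³/s
w_5 = (11.0 − 7.8)/2 = 1.6 ft; q_5 = 0.78 × 1.56 × 1.6 = 1.947 ft³/s
Q = Σ qᵢ = 44.23 ft³/s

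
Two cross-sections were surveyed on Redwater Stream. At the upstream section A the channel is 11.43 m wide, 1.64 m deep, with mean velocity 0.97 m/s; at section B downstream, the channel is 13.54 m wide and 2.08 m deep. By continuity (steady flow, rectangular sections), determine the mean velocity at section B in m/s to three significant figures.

0.646 m/s

Q = A₁V₁ = (11.43×1.64) × 0.97 = 18.18 m³/s
A₂ = 13.54 × 2.08 = 28.16 m²
V₂ = Q/A₂ = 18.18/28.16 = 0.6456 m/s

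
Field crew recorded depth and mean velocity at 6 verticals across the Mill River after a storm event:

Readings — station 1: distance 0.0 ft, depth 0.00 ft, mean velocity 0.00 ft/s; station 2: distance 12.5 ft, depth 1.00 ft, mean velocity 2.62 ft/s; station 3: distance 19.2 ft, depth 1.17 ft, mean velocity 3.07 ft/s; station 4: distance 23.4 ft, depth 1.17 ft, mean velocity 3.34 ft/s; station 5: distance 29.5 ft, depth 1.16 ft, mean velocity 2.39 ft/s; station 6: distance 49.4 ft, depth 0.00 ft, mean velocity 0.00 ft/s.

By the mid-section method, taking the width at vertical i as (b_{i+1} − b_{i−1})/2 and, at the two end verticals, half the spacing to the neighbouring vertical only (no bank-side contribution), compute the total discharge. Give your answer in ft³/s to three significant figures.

101 ft³/s

w_2 = (19.2 − 0.0)/2 = 9.6 ft; q_2 = 2.62 × 1.00 × 9.6 = 25.15 ft³/s
w_3 = (23.4 − 12.5)/2 = 5.45 ft; q_3 = 3.07 × 1.17 × 5.45 = 19.58 ft³/s
w_4 = (29.5 − 19.2)/2 = 5.15 ft; q_4 = 3.34 × 1.17 × 5.15 = 20.13 ft³/s
w_5 = (49.4 − 23.4)/2 = 13 ft; q_5 = 2.39 × 1.16 × 13 = 36.04 ft³/s
Stations 1, 6 contribute zero (depth or velocity is 0).
Q = Σ qᵢ = 100.9 ft³/s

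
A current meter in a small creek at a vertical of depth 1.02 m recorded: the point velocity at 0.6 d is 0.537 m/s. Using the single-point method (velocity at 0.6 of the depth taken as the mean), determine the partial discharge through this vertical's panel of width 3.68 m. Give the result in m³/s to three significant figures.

2.02 m³/s

v̄ = v₀.₆ = 0.537 m/s
q = v̄ × d × w = 0.5370 × 1.02 × 3.68 = 2.016 m³/s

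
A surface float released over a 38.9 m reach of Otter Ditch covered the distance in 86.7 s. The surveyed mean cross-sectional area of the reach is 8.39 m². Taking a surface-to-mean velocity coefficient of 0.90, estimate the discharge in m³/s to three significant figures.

v_surface = L / t̄ = 38.9 / 86.7 = 0.4487 m/s
v_mean = 0.90 × 0.4487 = 0.4038 m/s
Q = A × v_mean = 8.39 × 0.4038 = 3.388 m³/s

3.39 m³/s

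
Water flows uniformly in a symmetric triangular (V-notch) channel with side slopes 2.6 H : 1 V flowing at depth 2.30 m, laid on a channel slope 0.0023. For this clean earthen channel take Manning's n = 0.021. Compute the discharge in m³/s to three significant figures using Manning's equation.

32.9 m³/s

A = z·y² = 2.6×2.30² = 13.75 m²
P = 2y√(1+z²) = 2×2.30×√(1+2.6²) = 12.81 m
R = A/P = 13.75/12.81 = 1.073 m
Q = (1/n)·A·R^(2/3)·S^(1/2) = (1/0.021) × 13.75 × 1.073^(2/3) × 0.0023^(1/2) = 32.93 m³/s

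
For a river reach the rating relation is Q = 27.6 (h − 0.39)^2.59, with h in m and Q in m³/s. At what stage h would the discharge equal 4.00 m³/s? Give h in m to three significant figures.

0.864 m

h − h₀ = (Q/C)^(1/b) = (4.00/27.6)^(1/2.59) = 0.4744 m
h = 0.39 + 0.4744 = 0.8644 m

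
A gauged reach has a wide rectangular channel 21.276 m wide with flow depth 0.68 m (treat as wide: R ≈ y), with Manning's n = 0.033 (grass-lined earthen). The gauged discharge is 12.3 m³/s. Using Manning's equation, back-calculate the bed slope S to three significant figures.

0.00132

A = b·y = 21.276 × 0.68 = 14.47 m²
Wide channel: R ≈ y = 0.68 m
S = (Q·n / (1·A·R^(2/3)))² = (12.3×0.033 / (1×14.47×0.7733))² = 0.001316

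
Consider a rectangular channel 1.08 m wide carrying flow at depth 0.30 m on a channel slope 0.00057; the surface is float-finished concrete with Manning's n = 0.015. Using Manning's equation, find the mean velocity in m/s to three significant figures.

A = b·y = 1.08 × 0.30 = 0.3240 m²
P = b + 2y = 1.08 + 2×0.30 = 1.680 m
R = A/P = 0.3240/1.680 = 0.1929 m
Q = (1/n)·A·R^(2/3)·S^(1/2) = (1/0.015) × 0.3240 × 0.1929^(2/3) × 0.00057^(1/2) = 0.1721 m³/s
V = Q/A = 0.1721/0.3240 = 0.5313 m/s

0.531 m/s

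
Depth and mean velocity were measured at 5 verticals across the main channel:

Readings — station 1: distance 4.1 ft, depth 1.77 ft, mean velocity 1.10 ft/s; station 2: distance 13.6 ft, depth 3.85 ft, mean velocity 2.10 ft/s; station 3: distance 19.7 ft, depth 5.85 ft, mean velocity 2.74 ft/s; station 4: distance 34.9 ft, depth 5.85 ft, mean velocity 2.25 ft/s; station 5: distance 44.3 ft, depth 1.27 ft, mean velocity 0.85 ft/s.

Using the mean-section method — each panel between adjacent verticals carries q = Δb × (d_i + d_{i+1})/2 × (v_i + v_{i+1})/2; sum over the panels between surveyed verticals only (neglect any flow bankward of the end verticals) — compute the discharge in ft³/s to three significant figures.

388 ft³/s

Panel 1-2: Δb = 9.5 ft, d̄ = (1.77+3.85)/2 = 2.81, v̄ = (1.10+2.10)/2 = 1.6 → q = 9.5×2.81×1.6 = 42.71 ft³/s
Panel 2-3: Δb = 6.1 ft, d̄ = (3.85+5.85)/2 = 4.85, v̄ = (2.10+2.74)/2 = 2.42 → q = 6.1×4.85×2.42 = 71.60 ft³/s
Panel 3-4: Δb = 15.2 ft, d̄ = (5.85+5.85)/2 = 5.85, v̄ = (2.74+2.25)/2 = 2.495 → q = 15.2×5.85×2.495 = 221.9 ft³/s
Panel 4-5: Δb = 9.4 ft, d̄ = (5.85+1.27)/2 = 3.56, v̄ = (2.25+0.85)/2 = 1.55 → q = 9.4×3.56×1.55 = 51.87 ft³/s
Q = Σ q = 388.0 ft³/s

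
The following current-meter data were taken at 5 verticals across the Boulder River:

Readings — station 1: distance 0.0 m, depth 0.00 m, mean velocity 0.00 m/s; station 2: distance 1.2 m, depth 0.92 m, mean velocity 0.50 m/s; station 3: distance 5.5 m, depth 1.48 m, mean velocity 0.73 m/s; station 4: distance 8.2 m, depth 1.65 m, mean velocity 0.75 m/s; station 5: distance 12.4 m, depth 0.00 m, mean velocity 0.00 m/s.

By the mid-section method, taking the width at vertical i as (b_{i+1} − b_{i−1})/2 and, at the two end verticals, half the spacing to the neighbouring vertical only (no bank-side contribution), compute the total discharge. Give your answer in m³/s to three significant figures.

9.32 m³/s

w_2 = (5.5 − 0.0)/2 = 2.75 m; q_2 = 0.50 × 0.92 × 2.75 = 1.265 m³/s
w_3 = (8.2 − 1.2)/2 = 3.5 m; q_3 = 0.73 × 1.48 × 3.5 = 3.781 m³/s
w_4 = (12.4 − 5.5)/2 = 3.45 m; q_4 = 0.75 × 1.65 × 3.45 = 4.269 m³/s
Stations 1, 5 contribute zero (depth or velocity is 0).
Q = Σ qᵢ = 9.316 m³/s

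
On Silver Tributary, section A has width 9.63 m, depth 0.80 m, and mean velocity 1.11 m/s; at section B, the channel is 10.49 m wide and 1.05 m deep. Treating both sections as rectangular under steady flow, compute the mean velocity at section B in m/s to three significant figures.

Q = A₁V₁ = (9.63×0.80) × 1.11 = 8.551 m³/s
A₂ = 10.49 × 1.05 = 11.01 m²
V₂ = Q/A₂ = 8.551/11.01 = 0.7764 m/s

0.776 m/s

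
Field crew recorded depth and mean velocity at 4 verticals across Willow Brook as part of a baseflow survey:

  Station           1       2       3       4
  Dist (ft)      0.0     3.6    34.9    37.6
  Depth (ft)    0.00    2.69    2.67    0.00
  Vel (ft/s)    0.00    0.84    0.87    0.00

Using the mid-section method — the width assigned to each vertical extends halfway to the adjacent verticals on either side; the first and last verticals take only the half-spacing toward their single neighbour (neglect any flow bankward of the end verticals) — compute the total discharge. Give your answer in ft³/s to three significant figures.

78.9 ft³/s

w_2 = (34.9 − 0.0)/2 = 17.45 ft; q_2 = 0.84 × 2.69 × 17.45 = 39.43 ft³/s
w_3 = (37.6 − 3.6)/2 = 17 ft; q_3 = 0.87 × 2.67 × 17 = 39.49 ft³/s
Stations 1, 4 contribute zero (depth or velocity is 0).
Q = Σ qᵢ = 78.92 ft³/s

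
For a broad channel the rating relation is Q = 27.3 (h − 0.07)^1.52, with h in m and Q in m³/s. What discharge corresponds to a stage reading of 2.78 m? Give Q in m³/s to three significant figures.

Q = 27.3 × (2.78 − 0.07)^1.52 = 27.3 × 2.71^1.52 = 124.2 m³/s

124 m³/s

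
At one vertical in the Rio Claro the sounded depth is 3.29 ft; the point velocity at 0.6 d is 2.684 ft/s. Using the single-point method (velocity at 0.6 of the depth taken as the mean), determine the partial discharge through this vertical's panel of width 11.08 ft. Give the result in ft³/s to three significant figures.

v̄ = v₀.₆ = 2.684 ft/s
q = v̄ × d × w = 2.684 × 3.29 × 11.08 = 97.84 ft³/s

97.8 ft³/s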